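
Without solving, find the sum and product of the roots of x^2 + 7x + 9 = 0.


By Vieta's formulas for ax^2 + bx + c = 0:
  Sum of roots = -b/a
  Product of roots = c/a

Here a = 1, b = 7, c = 9
Sum = -(7)/1 = -7
Product = 9/1 = 9

Sum = -7, Product = 9


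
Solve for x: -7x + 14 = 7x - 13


Starting with: -7x + 14 = 7x - 13
Move all x terms to left: (-7 - 7)x = -13 - 14
Simplify: -14x = -27
Divide both sides by -14: x = 27/14

x = 27/14


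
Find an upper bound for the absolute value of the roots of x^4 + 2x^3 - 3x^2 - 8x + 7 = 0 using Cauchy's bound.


Cauchy's bound: all roots r satisfy |r| <= 1 + max(|a_i/a_n|) for i = 0,...,n-1
where a_n is the leading coefficient.

Coefficients: [1, 2, -3, -8, 7]
Leading coefficient a_n = 1
Ratios |a_i/a_n|: 2, 3, 8, 7
Maximum ratio: 8
Cauchy's bound: |r| <= 1 + 8 = 9

Upper bound = 9


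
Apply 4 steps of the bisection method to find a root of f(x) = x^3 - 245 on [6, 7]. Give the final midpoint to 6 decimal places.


f(x) = x^3 - 245
f(6) = -29 < 0
f(7) = 98 > 0

Step 1: midpoint = (6.000000 + 7.000000)/2 = 6.500000
  f(6.500000) = 29.625000
  f(mid) > 0, so root is in [6.000000, 6.500000]

Step 2: midpoint = (6.000000 + 6.500000)/2 = 6.250000
  f(6.250000) = -0.859375
  f(mid) < 0, so root is in [6.250000, 6.500000]

Step 3: midpoint = (6.250000 + 6.500000)/2 = 6.375000
  f(6.375000) = 14.083984
  f(mid) > 0, so root is in [6.250000, 6.375000]

Step 4: midpoint = (6.250000 + 6.375000)/2 = 6.312500
  f(6.312500) = 6.538330
  f(mid) > 0, so root is in [6.250000, 6.312500]

midpoint = 6.312500


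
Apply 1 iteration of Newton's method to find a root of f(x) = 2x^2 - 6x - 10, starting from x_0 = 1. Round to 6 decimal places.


Newton's method: x_(n+1) = x_n - f(x_n)/f'(x_n)
f(x) = 2x^2 - 6x - 10
f'(x) = 4x - 6

Iteration 1:
  f(1.000000) = -14.000000
  f'(1.000000) = -2.000000
  x_1 = 1.000000 - (-14.000000)/(-2.000000) = -6.000000

x_1 = -6.000000


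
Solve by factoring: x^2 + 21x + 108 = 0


We need two numbers that multiply to 108 and add to 21.
Those numbers are 9 and 12 (since 9 * 12 = 108 and 9 + 12 = 21).
So x^2 + 21x + 108 = (x + 9)(x + 12) = 0
Setting each factor to zero: x = -9 or x = -12

x = -12, x = -9


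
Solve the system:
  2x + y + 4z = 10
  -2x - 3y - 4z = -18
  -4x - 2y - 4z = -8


Using Cramer's rule. Expand each determinant along the first row.
D  = 2*[(-3)*(-4) - (-4)*(-2)] - 1*[(-2)*(-4) - (-4)*(-4)] + 4*[(-2)*(-2) - (-3)*(-4)]
  = 2*(4) - 1*(-8) + 4*(-8) = -16
Dx = 10*[(-3)*(-4) - (-4)*(-2)] - 1*[(-18)*(-4) - (-4)*(-8)] + 4*[(-18)*(-2) - (-3)*(-8)]
  = 10*(4) - 1*(40) + 4*(12) = 48
Dy = 2*[(-18)*(-4) - (-4)*(-8)] - 10*[(-2)*(-4) - (-4)*(-4)] + 4*[(-2)*(-8) - (-18)*(-4)]
  = 2*(40) - 10*(-8) + 4*(-56) = -64
Dz = 2*[(-3)*(-8) - (-18)*(-2)] - 1*[(-2)*(-8) - (-18)*(-4)] + 10*[(-2)*(-2) - (-3)*(-4)]
  = 2*(-12) - 1*(-56) + 10*(-8) = -48
x = Dx/D = 48/-16 = -3, y = Dy/D = -64/-16 = 4, z = Dz/D = -48/-16 = 3
Check eq1: (2)(-3) + (1)(4) + (4)(3) = 10 = 10 ✓
Check eq2: (-2)(-3) + (-3)(4) + (-4)(3) = -18 = -18 ✓
Check eq3: (-4)(-3) + (-2)(4) + (-4)(3) = -8 = -8 ✓

x = -3, y = 4, z = 3


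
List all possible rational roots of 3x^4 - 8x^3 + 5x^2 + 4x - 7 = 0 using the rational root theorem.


Rational root theorem: possible roots are ±p/q where:
  p divides the constant term (-7): p ∈ {1, 7}
  q divides the leading coefficient (3): q ∈ {1, 3}

All possible rational roots: -7, -7/3, -1, -1/3, 1/3, 1, 7/3, 7

-7, -7/3, -1, -1/3, 1/3, 1, 7/3, 7


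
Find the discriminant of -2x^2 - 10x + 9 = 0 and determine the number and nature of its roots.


For ax^2 + bx + c = 0, discriminant D = b^2 - 4ac
Here a = -2, b = -10, c = 9
D = (-10)^2 - 4(-2)(9) = 100 + 72 = 172

D = 172 > 0 but not a perfect square
The equation has 2 distinct real irrational roots.

Discriminant = 172, 2 distinct real irrational roots


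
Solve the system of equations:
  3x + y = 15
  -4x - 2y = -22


Using Cramer's rule:
Determinant D = (3)(-2) - (-4)(1) = -6 + 4 = -2
Dx = (15)(-2) - (-22)(1) = -30 + 22 = -8
Dy = (3)(-22) - (-4)(15) = -66 + 60 = -6
x = Dx/D = -8/-2 = 4
y = Dy/D = -6/-2 = 3

x = 4, y = 3


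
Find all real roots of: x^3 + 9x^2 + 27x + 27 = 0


Let p(x) = x^3 + 9x^2 + 27x + 27. By the rational root theorem (leading coefficient 1), any rational root is an integer divisor of 27: try ±1, ±2, ... in turn.
Test x = 1: value = 64 ≠ 0.
Test x = -1: value = 8 ≠ 0.
Test x = 3: value = 216 ≠ 0.
Test x = -3: value = 0 ✓, so (x + 3) is a factor.
Synthetic division by (x + 3): bring down 1; 1(-3) + 9 = 6; 6(-3) + 27 = 9; 9(-3) + 27 = 0 → quotient x^2 + 6x + 9, remainder 0.
Solve the quadratic x^2 + 6x + 9 = 0: discriminant = 6^2 - 4(1)(9) = 36 - 36 = 0.
Discriminant = 0, so a double root: x = -6/2 = -3.

x = -3 (multiplicity 3)


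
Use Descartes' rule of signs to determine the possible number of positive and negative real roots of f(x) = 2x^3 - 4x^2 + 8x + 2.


Descartes' rule of signs:

For positive roots, count sign changes in f(x) = 2x^3 - 4x^2 + 8x + 2:
Signs of coefficients: +, -, +, +
Number of sign changes: 2
Possible positive real roots: 2, 0

For negative roots, examine f(-x) = -2x^3 - 4x^2 - 8x + 2:
Signs of coefficients: -, -, -, +
Number of sign changes: 1
Possible negative real roots: 1

Positive roots: 2 or 0; Negative roots: 1


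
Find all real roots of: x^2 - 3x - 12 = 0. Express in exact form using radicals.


Using the quadratic formula: x = (-b ± sqrt(b^2 - 4ac)) / (2a)
Here a = 1, b = -3, c = -12
Discriminant = b^2 - 4ac = (-3)^2 - 4(1)(-12) = 9 + 48 = 57
Since discriminant = 57 > 0, there are two real roots.
x = (3 ± sqrt(57)) / 2
Numerically: x ≈ 5.2749 or x ≈ -2.2749

x = (3 + sqrt(57)) / 2 or x = (3 - sqrt(57)) / 2


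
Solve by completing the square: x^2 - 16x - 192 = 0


Start: x^2 - 16x - 192 = 0
Move constant: x^2 - 16x = 192
Half of -16 is -8, squared is 64
Add 64 to both sides: x^2 - 16x + 64 = 256
(x - 8)^2 = 256
x - 8 = ±16
x = 8 + 16 = 24 or x = 8 - 16 = -8

x = -8, x = 24


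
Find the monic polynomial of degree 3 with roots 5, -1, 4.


A monic polynomial with roots 5, -1, 4 is:
p(x) = (x - 5)(x + 1)(x - 4)
After multiplying by (x - 5): x - 5
After multiplying by (x + 1): x^2 - 4x - 5
After multiplying by (x - 4): x^3 - 8x^2 + 11x + 20

x^3 - 8x^2 + 11x + 20


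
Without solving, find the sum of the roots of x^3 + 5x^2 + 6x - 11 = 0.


By Vieta's formulas for x^3 + bx^2 + cx + d = 0:
  r1 + r2 + r3 = -b/a = -5
  r1*r2 + r1*r3 + r2*r3 = c/a = 6
  r1*r2*r3 = -d/a = 11


Sum = -5


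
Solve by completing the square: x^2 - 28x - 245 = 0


Start: x^2 - 28x - 245 = 0
Move constant: x^2 - 28x = 245
Half of -28 is -14, squared is 196
Add 196 to both sides: x^2 - 28x + 196 = 441
(x - 14)^2 = 441
x - 14 = ±21
x = 14 + 21 = 35 or x = 14 - 21 = -7

x = -7, x = 35


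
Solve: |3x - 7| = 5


An absolute value equation |expr| = 5 gives two cases:
Case 1: 3x - 7 = 5
  3x = 12, so x = 4
Case 2: 3x - 7 = -5
  3x = 2, so x = 2/3

x = 2/3, x = 4


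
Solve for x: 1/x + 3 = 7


Subtract 3 from both sides: 1/x = 4
Multiply both sides by x: 1 = 4 * x
Divide by 4: x = 1/4

x = 1/4


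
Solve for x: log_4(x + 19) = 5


Convert to exponential form: x + 19 = 4^5 = 1024
x = 1024 - 19 = 1005
Check: log_4(1005 + 19) = log_4(1024) = log_4(1024) = 5 ✓

x = 1005


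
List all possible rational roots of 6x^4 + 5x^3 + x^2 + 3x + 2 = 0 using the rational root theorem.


Rational root theorem: possible roots are ±p/q where:
  p divides the constant term (2): p ∈ {1, 2}
  q divides the leading coefficient (6): q ∈ {1, 2, 3, 6}

All possible rational roots: -2, -1, -2/3, -1/2, -1/3, -1/6, 1/6, 1/3, 1/2, 2/3, 1, 2

-2, -1, -2/3, -1/2, -1/3, -1/6, 1/6, 1/3, 1/2, 2/3, 1, 2


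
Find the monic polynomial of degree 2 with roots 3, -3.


A monic polynomial with roots 3, -3 is:
p(x) = (x - 3)(x + 3)
After multiplying by (x - 3): x - 3
After multiplying by (x + 3): x^2 - 9

x^2 - 9


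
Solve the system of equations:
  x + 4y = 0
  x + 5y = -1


Using Cramer's rule:
Determinant D = (1)(5) - (1)(4) = 5 - 4 = 1
Dx = (0)(5) - (-1)(4) = 0 + 4 = 4
Dy = (1)(-1) - (1)(0) = -1 - 0 = -1
x = Dx/D = 4/1 = 4
y = Dy/D = -1/1 = -1

x = 4, y = -1


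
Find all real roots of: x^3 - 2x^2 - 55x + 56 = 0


Let p(x) = x^3 - 2x^2 - 55x + 56. By the rational root theorem (leading coefficient 1), any rational root is an integer divisor of 56: try ±1, ±2, ... in turn.
Test x = 1: value = 0 ✓, so (x - 1) is a factor.
Synthetic division by (x - 1): bring down 1; 1(1) - 2 = -1; (-1)(1) - 55 = -56; (-56)(1) + 56 = 0 → quotient x^2 - x - 56, remainder 0.
Solve the quadratic x^2 - x - 56 = 0: discriminant = (-1)^2 - 4(1)(-56) = 1 + 224 = 225.
sqrt(225) = 15, so x = (1 ± 15)/2: x = 8 or x = -7.

x = -7, x = 1, x = 8


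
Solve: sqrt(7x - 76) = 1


Square both sides: 7x - 76 = 1^2 = 1
7x = 1 + 76 = 77
x = 11
Check: sqrt(7*11 - 76) = sqrt(1) = 1 ✓

x = 11


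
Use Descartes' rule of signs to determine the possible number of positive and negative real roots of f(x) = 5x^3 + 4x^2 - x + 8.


Descartes' rule of signs:

For positive roots, count sign changes in f(x) = 5x^3 + 4x^2 - x + 8:
Signs of coefficients: +, +, -, +
Number of sign changes: 2
Possible positive real roots: 2, 0

For negative roots, examine f(-x) = -5x^3 + 4x^2 + x + 8:
Signs of coefficients: -, +, +, +
Number of sign changes: 1
Possible negative real roots: 1

Positive roots: 2 or 0; Negative roots: 1


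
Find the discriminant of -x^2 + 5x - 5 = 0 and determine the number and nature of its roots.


For ax^2 + bx + c = 0, discriminant D = b^2 - 4ac
Here a = -1, b = 5, c = -5
D = (5)^2 - 4(-1)(-5) = 25 - 20 = 5

D = 5 > 0 but not a perfect square
The equation has 2 distinct real irrational roots.

Discriminant = 5, 2 distinct real irrational roots


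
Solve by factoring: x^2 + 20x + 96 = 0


We need two numbers that multiply to 96 and add to 20.
Those numbers are 12 and 8 (since 12 * 8 = 96 and 12 + 8 = 20).
So x^2 + 20x + 96 = (x + 12)(x + 8) = 0
Setting each factor to zero: x = -12 or x = -8

x = -12, x = -8


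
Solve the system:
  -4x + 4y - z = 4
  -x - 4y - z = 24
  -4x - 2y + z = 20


Using Cramer's rule. Expand each determinant along the first row.
D  = (-4)*[(-4)*1 - (-1)*(-2)] - 4*[(-1)*1 - (-1)*(-4)] + (-1)*[(-1)*(-2) - (-4)*(-4)]
  = (-4)*(-6) - 4*(-5) + (-1)*(-14) = 58
Dx = 4*[(-4)*1 - (-1)*(-2)] - 4*[24*1 - (-1)*20] + (-1)*[24*(-2) - (-4)*20]
  = 4*(-6) - 4*(44) + (-1)*(32) = -232
Dy = (-4)*[24*1 - (-1)*20] - 4*[(-1)*1 - (-1)*(-4)] + (-1)*[(-1)*20 - 24*(-4)]
  = (-4)*(44) - 4*(-5) + (-1)*(76) = -232
Dz = (-4)*[(-4)*20 - 24*(-2)] - 4*[(-1)*20 - 24*(-4)] + 4*[(-1)*(-2) - (-4)*(-4)]
  = (-4)*(-32) - 4*(76) + 4*(-14) = -232
x = Dx/D = -232/58 = -4, y = Dy/D = -232/58 = -4, z = Dz/D = -232/58 = -4
Check eq1: (-4)(-4) + (4)(-4) + (-1)(-4) = 4 = 4 ✓
Check eq2: (-1)(-4) + (-4)(-4) + (-1)(-4) = 24 = 24 ✓
Check eq3: (-4)(-4) + (-2)(-4) + (1)(-4) = 20 = 20 ✓

x = -4, y = -4, z = -4


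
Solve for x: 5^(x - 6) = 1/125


Express both sides with the same base.
1/125 = 5^(-3)
Since the bases match, equate exponents: x - 6 = -3
So x = -3 - (-6) = 3

x = 3


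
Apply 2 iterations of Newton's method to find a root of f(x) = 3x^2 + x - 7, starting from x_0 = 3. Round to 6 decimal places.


Newton's method: x_(n+1) = x_n - f(x_n)/f'(x_n)
f(x) = 3x^2 + x - 7
f'(x) = 6x + 1

Iteration 1:
  f(3.000000) = 23.000000
  f'(3.000000) = 19.000000
  x_1 = 3.000000 - (23.000000)/(19.000000) = 1.789474

Iteration 2:
  f(1.789474) = 4.396122
  f'(1.789474) = 11.736842
  x_2 = 1.789474 - (4.396122)/(11.736842) = 1.414916

x_2 = 1.414916


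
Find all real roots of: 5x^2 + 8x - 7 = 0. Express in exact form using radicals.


Using the quadratic formula: x = (-b ± sqrt(b^2 - 4ac)) / (2a)
Here a = 5, b = 8, c = -7
Discriminant = b^2 - 4ac = 8^2 - 4(5)(-7) = 64 + 140 = 204
Since discriminant = 204 > 0, there are two real roots.
x = (-8 ± 2*sqrt(51)) / 10
Simplifying: x = (-4 ± sqrt(51)) / 5
Numerically: x ≈ 0.6283 or x ≈ -2.2283

x = (-4 + sqrt(51)) / 5 or x = (-4 - sqrt(51)) / 5


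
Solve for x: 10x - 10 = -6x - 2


Starting with: 10x - 10 = -6x - 2
Move all x terms to left: (10 + 6)x = -2 + 10
Simplify: 16x = 8
Divide both sides by 16: x = 1/2

x = 1/2


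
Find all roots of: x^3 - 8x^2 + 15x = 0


The constant term is 0, so x = 0 is a root. Factor out x:
  x^2 - 8x + 15 = 0
Solve the quadratic x^2 - 8x + 15 = 0: discriminant = (-8)^2 - 4(1)(15) = 64 - 60 = 4.
sqrt(4) = 2, so x = (8 ± 2)/2: x = 5 or x = 3.
Collecting all roots found:

x = 0, x = 3, x = 5


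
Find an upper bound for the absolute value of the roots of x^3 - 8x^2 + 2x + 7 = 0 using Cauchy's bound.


Cauchy's bound: all roots r satisfy |r| <= 1 + max(|a_i/a_n|) for i = 0,...,n-1
where a_n is the leading coefficient.

Coefficients: [1, -8, 2, 7]
Leading coefficient a_n = 1
Ratios |a_i/a_n|: 8, 2, 7
Maximum ratio: 8
Cauchy's bound: |r| <= 1 + 8 = 9

Upper bound = 9


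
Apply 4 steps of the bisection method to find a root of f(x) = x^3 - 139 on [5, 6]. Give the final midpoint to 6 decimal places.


f(x) = x^3 - 139
f(5) = -14 < 0
f(6) = 77 > 0

Step 1: midpoint = (5.000000 + 6.000000)/2 = 5.500000
  f(5.500000) = 27.375000
  f(mid) > 0, so root is in [5.000000, 5.500000]

Step 2: midpoint = (5.000000 + 5.500000)/2 = 5.250000
  f(5.250000) = 5.703125
  f(mid) > 0, so root is in [5.000000, 5.250000]

Step 3: midpoint = (5.000000 + 5.250000)/2 = 5.125000
  f(5.125000) = -4.388672
  f(mid) < 0, so root is in [5.125000, 5.250000]

Step 4: midpoint = (5.125000 + 5.250000)/2 = 5.187500
  f(5.187500) = 0.596436
  f(mid) > 0, so root is in [5.125000, 5.187500]

midpoint = 5.187500


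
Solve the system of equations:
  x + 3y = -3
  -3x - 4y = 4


Using Cramer's rule:
Determinant D = (1)(-4) - (-3)(3) = -4 + 9 = 5
Dx = (-3)(-4) - (4)(3) = 12 - 12 = 0
Dy = (1)(4) - (-3)(-3) = 4 - 9 = -5
x = Dx/D = 0/5 = 0
y = Dy/D = -5/5 = -1

x = 0, y = -1


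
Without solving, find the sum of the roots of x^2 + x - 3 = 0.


By Vieta's formulas for ax^2 + bx + c = 0:
  Sum of roots = -b/a
  Product of roots = c/a

Here a = 1, b = 1, c = -3
Sum = -(1)/1 = -1
Product = -3/1 = -3

Sum = -1


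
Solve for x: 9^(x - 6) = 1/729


Express both sides with the same base.
1/729 = 9^(-3)
Since the bases match, equate exponents: x - 6 = -3
So x = -3 - (-6) = 3

x = 3


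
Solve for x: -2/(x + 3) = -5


Multiply both sides by (x + 3): -2 = -5(x + 3)
Distribute: -2 = -5x - 15
-5x = -2 + 15 = 13
x = -13/5

x = -13/5


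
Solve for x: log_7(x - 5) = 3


Convert to exponential form: x - 5 = 7^3 = 343
x = 343 + 5 = 348
Check: log_7(348 - 5) = log_7(343) = log_7(343) = 3 ✓

x = 348


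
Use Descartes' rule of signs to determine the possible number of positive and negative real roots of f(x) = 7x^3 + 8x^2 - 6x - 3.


Descartes' rule of signs:

For positive roots, count sign changes in f(x) = 7x^3 + 8x^2 - 6x - 3:
Signs of coefficients: +, +, -, -
Number of sign changes: 1
Possible positive real roots: 1

For negative roots, examine f(-x) = -7x^3 + 8x^2 + 6x - 3:
Signs of coefficients: -, +, +, -
Number of sign changes: 2
Possible negative real roots: 2, 0

Positive roots: 1; Negative roots: 2 or 0


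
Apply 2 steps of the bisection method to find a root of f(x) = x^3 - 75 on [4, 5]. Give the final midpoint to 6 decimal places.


f(x) = x^3 - 75
f(4) = -11 < 0
f(5) = 50 > 0

Step 1: midpoint = (4.000000 + 5.000000)/2 = 4.500000
  f(4.500000) = 16.125000
  f(mid) > 0, so root is in [4.000000, 4.500000]

Step 2: midpoint = (4.000000 + 4.500000)/2 = 4.250000
  f(4.250000) = 1.765625
  f(mid) > 0, so root is in [4.000000, 4.250000]

midpoint = 4.250000


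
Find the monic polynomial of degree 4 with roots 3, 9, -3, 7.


A monic polynomial with roots 3, 9, -3, 7 is:
p(x) = (x - 3)(x - 9)(x + 3)(x - 7)
After multiplying by (x - 3): x - 3
After multiplying by (x - 9): x^2 - 12x + 27
After multiplying by (x + 3): x^3 - 9x^2 - 9x + 81
After multiplying by (x - 7): x^4 - 16x^3 + 54x^2 + 144x - 567

x^4 - 16x^3 + 54x^2 + 144x - 567


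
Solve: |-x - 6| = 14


An absolute value equation |expr| = 14 gives two cases:
Case 1: -x - 6 = 14
  -x = 20, so x = -20
Case 2: -x - 6 = -14
  -x = -8, so x = 8

x = -20, x = 8


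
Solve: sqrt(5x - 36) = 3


Square both sides: 5x - 36 = 3^2 = 9
5x = 9 + 36 = 45
x = 9
Check: sqrt(5*9 - 36) = sqrt(9) = 3 ✓

x = 9


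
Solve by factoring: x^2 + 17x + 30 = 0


We need two numbers that multiply to 30 and add to 17.
Those numbers are 15 and 2 (since 15 * 2 = 30 and 15 + 2 = 17).
So x^2 + 17x + 30 = (x + 15)(x + 2) = 0
Setting each factor to zero: x = -15 or x = -2

x = -15, x = -2


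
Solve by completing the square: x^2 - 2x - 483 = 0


Start: x^2 - 2x - 483 = 0
Move constant: x^2 - 2x = 483
Half of -2 is -1, squared is 1
Add 1 to both sides: x^2 - 2x + 1 = 484
(x - 1)^2 = 484
x - 1 = ±22
x = 1 + 22 = 23 or x = 1 - 22 = -21

x = -21, x = 23


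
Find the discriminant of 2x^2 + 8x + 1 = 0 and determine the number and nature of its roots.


For ax^2 + bx + c = 0, discriminant D = b^2 - 4ac
Here a = 2, b = 8, c = 1
D = (8)^2 - 4(2)(1) = 64 - 8 = 56

D = 56 > 0 but not a perfect square
The equation has 2 distinct real irrational roots.

Discriminant = 56, 2 distinct real irrational roots


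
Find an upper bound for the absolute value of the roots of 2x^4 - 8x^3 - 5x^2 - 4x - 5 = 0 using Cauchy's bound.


Cauchy's bound: all roots r satisfy |r| <= 1 + max(|a_i/a_n|) for i = 0,...,n-1
where a_n is the leading coefficient.

Coefficients: [2, -8, -5, -4, -5]
Leading coefficient a_n = 2
Ratios |a_i/a_n|: 4, 5/2, 2, 5/2
Maximum ratio: 4
Cauchy's bound: |r| <= 1 + 4 = 5

Upper bound = 5


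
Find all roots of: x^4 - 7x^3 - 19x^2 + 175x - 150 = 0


Let p(x) = x^4 - 7x^3 - 19x^2 + 175x - 150. By the rational root theorem (leading coefficient 1), any rational root is an integer divisor of 150: try ±1, ±2, ... in turn.
Test x = 1: value = 0 ✓, so (x - 1) is a factor.
Synthetic division by (x - 1): bring down 1; 1(1) - 7 = -6; (-6)(1) - 19 = -25; (-25)(1) + 175 = 150; 150(1) - 150 = 0 → quotient x^3 - 6x^2 - 25x + 150, remainder 0.
Continue with the quotient x^3 - 6x^2 - 25x + 150 (candidates must divide 150; re-test x = 1 first in case it repeats).
Test x = 1: value = 120 ≠ 0.
Test x = -1: value = 168 ≠ 0.
Test x = 2: value = 84 ≠ 0.
Test x = -2: value = 168 ≠ 0.
Test x = 3: value = 48 ≠ 0.
Test x = -3: value = 144 ≠ 0.
Test x = 5: value = 0 ✓, so (x - 5) is a factor.
Synthetic division by (x - 5): bring down 1; 1(5) - 6 = -1; (-1)(5) - 25 = -30; (-30)(5) + 150 = 0 → quotient x^2 - x - 30, remainder 0.
Solve the quadratic x^2 - x - 30 = 0: discriminant = (-1)^2 - 4(1)(-30) = 1 + 120 = 121.
sqrt(121) = 11, so x = (1 ± 11)/2: x = 6 or x = -5.
Collecting all roots found:

x = -5, x = 1, x = 5, x = 6


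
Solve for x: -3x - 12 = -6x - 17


Starting with: -3x - 12 = -6x - 17
Move all x terms to left: (-3 + 6)x = -17 + 12
Simplify: 3x = -5
Divide both sides by 3: x = -5/3

x = -5/3


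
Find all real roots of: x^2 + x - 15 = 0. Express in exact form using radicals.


Using the quadratic formula: x = (-b ± sqrt(b^2 - 4ac)) / (2a)
Here a = 1, b = 1, c = -15
Discriminant = b^2 - 4ac = 1^2 - 4(1)(-15) = 1 + 60 = 61
Since discriminant = 61 > 0, there are two real roots.
x = (-1 ± sqrt(61)) / 2
Numerically: x ≈ 3.4051 or x ≈ -4.4051

x = (-1 + sqrt(61)) / 2 or x = (-1 - sqrt(61)) / 2


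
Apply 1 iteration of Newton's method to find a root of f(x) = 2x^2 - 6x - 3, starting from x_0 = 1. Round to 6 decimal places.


Newton's method: x_(n+1) = x_n - f(x_n)/f'(x_n)
f(x) = 2x^2 - 6x - 3
f'(x) = 4x - 6

Iteration 1:
  f(1.000000) = -7.000000
  f'(1.000000) = -2.000000
  x_1 = 1.000000 - (-7.000000)/(-2.000000) = -2.500000

x_1 = -2.500000


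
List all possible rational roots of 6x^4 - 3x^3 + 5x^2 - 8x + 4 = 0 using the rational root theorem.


Rational root theorem: possible roots are ±p/q where:
  p divides the constant term (4): p ∈ {1, 2, 4}
  q divides the leading coefficient (6): q ∈ {1, 2, 3, 6}

All possible rational roots: -4, -2, -4/3, -1, -2/3, -1/2, -1/3, -1/6, 1/6, 1/3, 1/2, 2/3, 1, 4/3, 2, 4

-4, -2, -4/3, -1, -2/3, -1/2, -1/3, -1/6, 1/6, 1/3, 1/2, 2/3, 1, 4/3, 2, 4


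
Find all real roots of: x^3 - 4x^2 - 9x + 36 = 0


Let p(x) = x^3 - 4x^2 - 9x + 36. By the rational root theorem (leading coefficient 1), any rational root is an integer divisor of 36: try ±1, ±2, ... in turn.
Test x = 1: value = 24 ≠ 0.
Test x = -1: value = 40 ≠ 0.
Test x = 2: value = 10 ≠ 0.
Test x = -2: value = 30 ≠ 0.
Test x = 3: value = 0 ✓, so (x - 3) is a factor.
Synthetic division by (x - 3): bring down 1; 1(3) - 4 = -1; (-1)(3) - 9 = -12; (-12)(3) + 36 = 0 → quotient x^2 - x - 12, remainder 0.
Solve the quadratic x^2 - x - 12 = 0: discriminant = (-1)^2 - 4(1)(-12) = 1 + 48 = 49.
sqrt(49) = 7, so x = (1 ± 7)/2: x = 4 or x = -3.

x = -3, x = 3, x = 4


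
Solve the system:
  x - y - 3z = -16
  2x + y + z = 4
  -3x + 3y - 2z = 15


Using Cramer's rule. Expand each determinant along the first row.
D  = 1*[1*(-2) - 1*3] - (-1)*[2*(-2) - 1*(-3)] + (-3)*[2*3 - 1*(-3)]
  = 1*(-5) - (-1)*(-1) + (-3)*(9) = -33
Dx = (-16)*[1*(-2) - 1*3] - (-1)*[4*(-2) - 1*15] + (-3)*[4*3 - 1*15]
  = (-16)*(-5) - (-1)*(-23) + (-3)*(-3) = 66
Dy = 1*[4*(-2) - 1*15] - (-16)*[2*(-2) - 1*(-3)] + (-3)*[2*15 - 4*(-3)]
  = 1*(-23) - (-16)*(-1) + (-3)*(42) = -165
Dz = 1*[1*15 - 4*3] - (-1)*[2*15 - 4*(-3)] + (-16)*[2*3 - 1*(-3)]
  = 1*(3) - (-1)*(42) + (-16)*(9) = -99
x = Dx/D = 66/-33 = -2, y = Dy/D = -165/-33 = 5, z = Dz/D = -99/-33 = 3
Check eq1: (1)(-2) + (-1)(5) + (-3)(3) = -16 = -16 ✓
Check eq2: (2)(-2) + (1)(5) + (1)(3) = 4 = 4 ✓
Check eq3: (-3)(-2) + (3)(5) + (-2)(3) = 15 = 15 ✓

x = -2, y = 5, z = 3


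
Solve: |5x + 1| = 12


An absolute value equation |expr| = 12 gives two cases:
Case 1: 5x + 1 = 12
  5x = 11, so x = 11/5
Case 2: 5x + 1 = -12
  5x = -13, so x = -13/5

x = -13/5, x = 11/5


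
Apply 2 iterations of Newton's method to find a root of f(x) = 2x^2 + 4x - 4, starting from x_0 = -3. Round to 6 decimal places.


Newton's method: x_(n+1) = x_n - f(x_n)/f'(x_n)
f(x) = 2x^2 + 4x - 4
f'(x) = 4x + 4

Iteration 1:
  f(-3.000000) = 2.000000
  f'(-3.000000) = -8.000000
  x_1 = -3.000000 - (2.000000)/(-8.000000) = -2.750000

Iteration 2:
  f(-2.750000) = 0.125000
  f'(-2.750000) = -7.000000
  x_2 = -2.750000 - (0.125000)/(-7.000000) = -2.732143

x_2 = -2.732143


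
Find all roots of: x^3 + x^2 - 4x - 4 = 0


Let p(x) = x^3 + x^2 - 4x - 4. By the rational root theorem (leading coefficient 1), any rational root is an integer divisor of 4: try ±1, ±2, ... in turn.
Test x = 1: value = -6 ≠ 0.
Test x = -1: value = 0 ✓, so (x + 1) is a factor.
Synthetic division by (x + 1): bring down 1; 1(-1) + 1 = 0; 0(-1) - 4 = -4; (-4)(-1) - 4 = 0 → quotient x^2 - 4, remainder 0.
Solve the quadratic x^2 - 4 = 0: discriminant = 0^2 - 4(1)(-4) = 0 + 16 = 16.
sqrt(16) = 4, so x = (0 ± 4)/2: x = 2 or x = -2.
Collecting all roots found:

x = -2, x = -1, x = 2


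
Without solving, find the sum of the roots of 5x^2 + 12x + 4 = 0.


By Vieta's formulas for ax^2 + bx + c = 0:
  Sum of roots = -b/a
  Product of roots = c/a

Here a = 5, b = 12, c = 4
Sum = -(12)/5 = -12/5
Product = 4/5 = 4/5

Sum = -12/5


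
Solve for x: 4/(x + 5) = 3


Multiply both sides by (x + 5): 4 = 3(x + 5)
Distribute: 4 = 3x + 15
3x = 4 - 15 = -11
x = -11/3

x = -11/3


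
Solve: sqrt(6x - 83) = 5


Square both sides: 6x - 83 = 5^2 = 25
6x = 25 + 83 = 108
x = 18
Check: sqrt(6*18 - 83) = sqrt(25) = 5 ✓

x = 18


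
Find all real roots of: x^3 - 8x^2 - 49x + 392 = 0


Let p(x) = x^3 - 8x^2 - 49x + 392. By the rational root theorem (leading coefficient 1), any rational root is an integer divisor of 392: try ±1, ±2, ... in turn.
Test x = 1: value = 336 ≠ 0.
Test x = -1: value = 432 ≠ 0.
Test x = 2: value = 270 ≠ 0.
Test x = -2: value = 450 ≠ 0.
Test x = 4: value = 132 ≠ 0.
Test x = -4: value = 396 ≠ 0.
Test x = 7: value = 0 ✓, so (x - 7) is a factor.
Synthetic division by (x - 7): bring down 1; 1(7) - 8 = -1; (-1)(7) - 49 = -56; (-56)(7) + 392 = 0 → quotient x^2 - x - 56, remainder 0.
Solve the quadratic x^2 - x - 56 = 0: discriminant = (-1)^2 - 4(1)(-56) = 1 + 224 = 225.
sqrt(225) = 15, so x = (1 ± 15)/2: x = 8 or x = -7.

x = -7, x = 7, x = 8


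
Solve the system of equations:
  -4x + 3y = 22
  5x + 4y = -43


Using Cramer's rule:
Determinant D = (-4)(4) - (5)(3) = -16 - 15 = -31
Dx = (22)(4) - (-43)(3) = 88 + 129 = 217
Dy = (-4)(-43) - (5)(22) = 172 - 110 = 62
x = Dx/D = 217/-31 = -7
y = Dy/D = 62/-31 = -2

x = -7, y = -2


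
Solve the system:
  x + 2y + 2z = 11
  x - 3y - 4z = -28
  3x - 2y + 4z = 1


Using Cramer's rule. Expand each determinant along the first row.
D  = 1*[(-3)*4 - (-4)*(-2)] - 2*[1*4 - (-4)*3] + 2*[1*(-2) - (-3)*3]
  = 1*(-20) - 2*(16) + 2*(7) = -38
Dx = 11*[(-3)*4 - (-4)*(-2)] - 2*[(-28)*4 - (-4)*1] + 2*[(-28)*(-2) - (-3)*1]
  = 11*(-20) - 2*(-108) + 2*(59) = 114
Dy = 1*[(-28)*4 - (-4)*1] - 11*[1*4 - (-4)*3] + 2*[1*1 - (-28)*3]
  = 1*(-108) - 11*(16) + 2*(85) = -114
Dz = 1*[(-3)*1 - (-28)*(-2)] - 2*[1*1 - (-28)*3] + 11*[1*(-2) - (-3)*3]
  = 1*(-59) - 2*(85) + 11*(7) = -152
x = Dx/D = 114/-38 = -3, y = Dy/D = -114/-38 = 3, z = Dz/D = -152/-38 = 4
Check eq1: (1)(-3) + (2)(3) + (2)(4) = 11 = 11 ✓
Check eq2: (1)(-3) + (-3)(3) + (-4)(4) = -28 = -28 ✓
Check eq3: (3)(-3) + (-2)(3) + (4)(4) = 1 = 1 ✓

x = -3, y = 3, z = 4


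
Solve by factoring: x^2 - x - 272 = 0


We need two numbers that multiply to -272 and add to -1.
Those numbers are 16 and -17 (since 16 * (-17) = -272 and 16 + (-17) = -1).
So x^2 - x - 272 = (x + 16)(x - 17) = 0
Setting each factor to zero: x = -16 or x = 17

x = -16, x = 17


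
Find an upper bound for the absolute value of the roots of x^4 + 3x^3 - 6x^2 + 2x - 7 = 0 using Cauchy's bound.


Cauchy's bound: all roots r satisfy |r| <= 1 + max(|a_i/a_n|) for i = 0,...,n-1
where a_n is the leading coefficient.

Coefficients: [1, 3, -6, 2, -7]
Leading coefficient a_n = 1
Ratios |a_i/a_n|: 3, 6, 2, 7
Maximum ratio: 7
Cauchy's bound: |r| <= 1 + 7 = 8

Upper bound = 8


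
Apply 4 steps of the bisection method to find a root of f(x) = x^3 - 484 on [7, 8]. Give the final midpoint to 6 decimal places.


f(x) = x^3 - 484
f(7) = -141 < 0
f(8) = 28 > 0

Step 1: midpoint = (7.000000 + 8.000000)/2 = 7.500000
  f(7.500000) = -62.125000
  f(mid) < 0, so root is in [7.500000, 8.000000]

Step 2: midpoint = (7.500000 + 8.000000)/2 = 7.750000
  f(7.750000) = -18.515625
  f(mid) < 0, so root is in [7.750000, 8.000000]

Step 3: midpoint = (7.750000 + 8.000000)/2 = 7.875000
  f(7.875000) = 4.373047
  f(mid) > 0, so root is in [7.750000, 7.875000]

Step 4: midpoint = (7.750000 + 7.875000)/2 = 7.812500
  f(7.812500) = -7.162842
  f(mid) < 0, so root is in [7.812500, 7.875000]

midpoint = 7.812500


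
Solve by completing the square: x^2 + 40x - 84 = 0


Start: x^2 + 40x - 84 = 0
Move constant: x^2 + 40x = 84
Half of 40 is 20, squared is 400
Add 400 to both sides: x^2 + 40x + 400 = 484
(x + 20)^2 = 484
x + 20 = ±22
x = -20 + 22 = 2 or x = -20 - 22 = -42

x = -42, x = 2


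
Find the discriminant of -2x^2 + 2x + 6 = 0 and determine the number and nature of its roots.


For ax^2 + bx + c = 0, discriminant D = b^2 - 4ac
Here a = -2, b = 2, c = 6
D = (2)^2 - 4(-2)(6) = 4 + 48 = 52

D = 52 > 0 but not a perfect square
The equation has 2 distinct real irrational roots.

Discriminant = 52, 2 distinct real irrational roots


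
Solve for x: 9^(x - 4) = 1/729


Express both sides with the same base.
1/729 = 9^(-3)
Since the bases match, equate exponents: x - 4 = -3
So x = -3 - (-4) = 1

x = 1


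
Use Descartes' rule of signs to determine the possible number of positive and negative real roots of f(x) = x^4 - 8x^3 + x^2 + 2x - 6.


Descartes' rule of signs:

For positive roots, count sign changes in f(x) = x^4 - 8x^3 + x^2 + 2x - 6:
Signs of coefficients: +, -, +, +, -
Number of sign changes: 3
Possible positive real roots: 3, 1

For negative roots, examine f(-x) = x^4 + 8x^3 + x^2 - 2x - 6:
Signs of coefficients: +, +, +, -, -
Number of sign changes: 1
Possible negative real roots: 1

Positive roots: 3 or 1; Negative roots: 1


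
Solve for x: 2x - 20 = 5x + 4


Starting with: 2x - 20 = 5x + 4
Move all x terms to left: (2 - 5)x = 4 + 20
Simplify: -3x = 24
Divide both sides by -3: x = -8

x = -8


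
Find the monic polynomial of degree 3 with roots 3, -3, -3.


A monic polynomial with roots 3, -3, -3 is:
p(x) = (x - 3)(x + 3)(x + 3)
After multiplying by (x - 3): x - 3
After multiplying by (x + 3): x^2 - 9
After multiplying by (x + 3): x^3 + 3x^2 - 9x - 27

x^3 + 3x^2 - 9x - 27


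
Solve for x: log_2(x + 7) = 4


Convert to exponential form: x + 7 = 2^4 = 16
x = 16 - 7 = 9
Check: log_2(9 + 7) = log_2(16) = log_2(16) = 4 ✓

x = 9


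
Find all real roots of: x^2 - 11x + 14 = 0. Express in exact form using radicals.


Using the quadratic formula: x = (-b ± sqrt(b^2 - 4ac)) / (2a)
Here a = 1, b = -11, c = 14
Discriminant = b^2 - 4ac = (-11)^2 - 4(1)(14) = 121 - 56 = 65
Since discriminant = 65 > 0, there are two real roots.
x = (11 ± sqrt(65)) / 2
Numerically: x ≈ 9.5311 or x ≈ 1.4689

x = (11 + sqrt(65)) / 2 or x = (11 - sqrt(65)) / 2


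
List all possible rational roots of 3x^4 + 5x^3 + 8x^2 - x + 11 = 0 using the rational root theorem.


Rational root theorem: possible roots are ±p/q where:
  p divides the constant term (11): p ∈ {1, 11}
  q divides the leading coefficient (3): q ∈ {1, 3}

All possible rational roots: -11, -11/3, -1, -1/3, 1/3, 1, 11/3, 11

-11, -11/3, -1, -1/3, 1/3, 1, 11/3, 11


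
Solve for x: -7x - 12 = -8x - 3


Starting with: -7x - 12 = -8x - 3
Move all x terms to left: (-7 + 8)x = -3 + 12
Simplify: x = 9
Divide both sides by 1: x = 9

x = 9


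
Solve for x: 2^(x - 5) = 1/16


Express both sides with the same base.
1/16 = 2^(-4)
Since the bases match, equate exponents: x - 5 = -4
So x = -4 - (-5) = 1

x = 1


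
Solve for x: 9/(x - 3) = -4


Multiply both sides by (x - 3): 9 = -4(x - 3)
Distribute: 9 = -4x + 12
-4x = 9 - 12 = -3
x = 3/4

x = 3/4


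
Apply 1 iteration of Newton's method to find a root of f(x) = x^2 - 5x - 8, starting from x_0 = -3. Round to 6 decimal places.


Newton's method: x_(n+1) = x_n - f(x_n)/f'(x_n)
f(x) = x^2 - 5x - 8
f'(x) = 2x - 5

Iteration 1:
  f(-3.000000) = 16.000000
  f'(-3.000000) = -11.000000
  x_1 = -3.000000 - (16.000000)/(-11.000000) = -1.545455

x_1 = -1.545455


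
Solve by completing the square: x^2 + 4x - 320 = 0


Start: x^2 + 4x - 320 = 0
Move constant: x^2 + 4x = 320
Half of 4 is 2, squared is 4
Add 4 to both sides: x^2 + 4x + 4 = 324
(x + 2)^2 = 324
x + 2 = ±18
x = -2 + 18 = 16 or x = -2 - 18 = -20

x = -20, x = 16


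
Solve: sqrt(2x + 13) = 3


Square both sides: 2x + 13 = 3^2 = 9
2x = 9 - 13 = -4
x = -2
Check: sqrt(2*(-2) + 13) = sqrt(9) = 3 ✓

x = -2


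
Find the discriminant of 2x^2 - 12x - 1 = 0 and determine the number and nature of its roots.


For ax^2 + bx + c = 0, discriminant D = b^2 - 4ac
Here a = 2, b = -12, c = -1
D = (-12)^2 - 4(2)(-1) = 144 + 8 = 152

D = 152 > 0 but not a perfect square
The equation has 2 distinct real irrational roots.

Discriminant = 152, 2 distinct real irrational roots


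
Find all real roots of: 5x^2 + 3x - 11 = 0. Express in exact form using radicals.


Using the quadratic formula: x = (-b ± sqrt(b^2 - 4ac)) / (2a)
Here a = 5, b = 3, c = -11
Discriminant = b^2 - 4ac = 3^2 - 4(5)(-11) = 9 + 220 = 229
Since discriminant = 229 > 0, there are two real roots.
x = (-3 ± sqrt(229)) / 10
Numerically: x ≈ 1.2133 or x ≈ -1.8133

x = (-3 + sqrt(229)) / 10 or x = (-3 - sqrt(229)) / 10


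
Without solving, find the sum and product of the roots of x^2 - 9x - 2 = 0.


By Vieta's formulas for ax^2 + bx + c = 0:
  Sum of roots = -b/a
  Product of roots = c/a

Here a = 1, b = -9, c = -2
Sum = -(-9)/1 = 9
Product = -2/1 = -2

Sum = 9, Product = -2


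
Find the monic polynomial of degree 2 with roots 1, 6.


A monic polynomial with roots 1, 6 is:
p(x) = (x - 1)(x - 6)
After multiplying by (x - 1): x - 1
After multiplying by (x - 6): x^2 - 7x + 6

x^2 - 7x + 6


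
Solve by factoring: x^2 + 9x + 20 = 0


We need two numbers that multiply to 20 and add to 9.
Those numbers are 5 and 4 (since 5 * 4 = 20 and 5 + 4 = 9).
So x^2 + 9x + 20 = (x + 5)(x + 4) = 0
Setting each factor to zero: x = -5 or x = -4

x = -5, x = -4


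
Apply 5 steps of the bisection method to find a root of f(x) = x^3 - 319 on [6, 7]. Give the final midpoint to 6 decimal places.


f(x) = x^3 - 319
f(6) = -103 < 0
f(7) = 24 > 0

Step 1: midpoint = (6.000000 + 7.000000)/2 = 6.500000
  f(6.500000) = -44.375000
  f(mid) < 0, so root is in [6.500000, 7.000000]

Step 2: midpoint = (6.500000 + 7.000000)/2 = 6.750000
  f(6.750000) = -11.453125
  f(mid) < 0, so root is in [6.750000, 7.000000]

Step 3: midpoint = (6.750000 + 7.000000)/2 = 6.875000
  f(6.875000) = 5.951172
  f(mid) > 0, so root is in [6.750000, 6.875000]

Step 4: midpoint = (6.750000 + 6.875000)/2 = 6.812500
  f(6.812500) = -2.830811
  f(mid) < 0, so root is in [6.812500, 6.875000]

Step 5: midpoint = (6.812500 + 6.875000)/2 = 6.843750
  f(6.843750) = 1.540131
  f(mid) > 0, so root is in [6.812500, 6.843750]

midpoint = 6.843750


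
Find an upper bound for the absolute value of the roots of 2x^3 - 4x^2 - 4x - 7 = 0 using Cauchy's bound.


Cauchy's bound: all roots r satisfy |r| <= 1 + max(|a_i/a_n|) for i = 0,...,n-1
where a_n is the leading coefficient.

Coefficients: [2, -4, -4, -7]
Leading coefficient a_n = 2
Ratios |a_i/a_n|: 2, 2, 7/2
Maximum ratio: 7/2
Cauchy's bound: |r| <= 1 + 7/2 = 9/2

Upper bound = 9/2


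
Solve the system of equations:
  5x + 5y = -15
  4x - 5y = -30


Using Cramer's rule:
Determinant D = (5)(-5) - (4)(5) = -25 - 20 = -45
Dx = (-15)(-5) - (-30)(5) = 75 + 150 = 225
Dy = (5)(-30) - (4)(-15) = -150 + 60 = -90
x = Dx/D = 225/-45 = -5
y = Dy/D = -90/-45 = 2

x = -5, y = 2


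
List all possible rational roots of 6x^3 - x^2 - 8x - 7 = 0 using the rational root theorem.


Rational root theorem: possible roots are ±p/q where:
  p divides the constant term (-7): p ∈ {1, 7}
  q divides the leading coefficient (6): q ∈ {1, 2, 3, 6}

All possible rational roots: -7, -7/2, -7/3, -7/6, -1, -1/2, -1/3, -1/6, 1/6, 1/3, 1/2, 1, 7/6, 7/3, 7/2, 7

-7, -7/2, -7/3, -7/6, -1, -1/2, -1/3, -1/6, 1/6, 1/3, 1/2, 1, 7/6, 7/3, 7/2, 7


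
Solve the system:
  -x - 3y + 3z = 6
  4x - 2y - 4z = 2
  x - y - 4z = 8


Using Cramer's rule. Expand each determinant along the first row.
D  = (-1)*[(-2)*(-4) - (-4)*(-1)] - (-3)*[4*(-4) - (-4)*1] + 3*[4*(-1) - (-2)*1]
  = (-1)*(4) - (-3)*(-12) + 3*(-2) = -46
Dx = 6*[(-2)*(-4) - (-4)*(-1)] - (-3)*[2*(-4) - (-4)*8] + 3*[2*(-1) - (-2)*8]
  = 6*(4) - (-3)*(24) + 3*(14) = 138
Dy = (-1)*[2*(-4) - (-4)*8] - 6*[4*(-4) - (-4)*1] + 3*[4*8 - 2*1]
  = (-1)*(24) - 6*(-12) + 3*(30) = 138
Dz = (-1)*[(-2)*8 - 2*(-1)] - (-3)*[4*8 - 2*1] + 6*[4*(-1) - (-2)*1]
  = (-1)*(-14) - (-3)*(30) + 6*(-2) = 92
x = Dx/D = 138/-46 = -3, y = Dy/D = 138/-46 = -3, z = Dz/D = 92/-46 = -2
Check eq1: (-1)(-3) + (-3)(-3) + (3)(-2) = 6 = 6 ✓
Check eq2: (4)(-3) + (-2)(-3) + (-4)(-2) = 2 = 2 ✓
Check eq3: (1)(-3) + (-1)(-3) + (-4)(-2) = 8 = 8 ✓

x = -3, y = -3, z = -2


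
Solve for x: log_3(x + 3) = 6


Convert to exponential form: x + 3 = 3^6 = 729
x = 729 - 3 = 726
Check: log_3(726 + 3) = log_3(729) = log_3(729) = 6 ✓

x = 726


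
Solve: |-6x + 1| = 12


An absolute value equation |expr| = 12 gives two cases:
Case 1: -6x + 1 = 12
  -6x = 11, so x = -11/6
Case 2: -6x + 1 = -12
  -6x = -13, so x = 13/6

x = -11/6, x = 13/6


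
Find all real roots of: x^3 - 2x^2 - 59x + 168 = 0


Let p(x) = x^3 - 2x^2 - 59x + 168. By the rational root theorem (leading coefficient 1), any rational root is an integer divisor of 168: try ±1, ±2, ... in turn.
Test x = 1: value = 108 ≠ 0.
Test x = -1: value = 224 ≠ 0.
Test x = 2: value = 50 ≠ 0.
Test x = -2: value = 270 ≠ 0.
Test x = 3: value = 0 ✓, so (x - 3) is a factor.
Synthetic division by (x - 3): bring down 1; 1(3) - 2 = 1; 1(3) - 59 = -56; (-56)(3) + 168 = 0 → quotient x^2 + x - 56, remainder 0.
Solve the quadratic x^2 + x - 56 = 0: discriminant = 1^2 - 4(1)(-56) = 1 + 224 = 225.
sqrt(225) = 15, so x = (-1 ± 15)/2: x = 7 or x = -8.

x = -8, x = 3, x = 7


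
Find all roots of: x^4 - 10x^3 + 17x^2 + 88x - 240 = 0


Let p(x) = x^4 - 10x^3 + 17x^2 + 88x - 240. By the rational root theorem (leading coefficient 1), any rational root is an integer divisor of 240: try ±1, ±2, ... in turn.
Test x = 1: value = -144 ≠ 0.
Test x = -1: value = -300 ≠ 0.
Test x = 2: value = -60 ≠ 0.
Test x = -2: value = -252 ≠ 0.
Test x = 3: value = -12 ≠ 0.
Test x = -3: value = 0 ✓, so (x + 3) is a factor.
Synthetic division by (x + 3): bring down 1; 1(-3) - 10 = -13; (-13)(-3) + 17 = 56; 56(-3) + 88 = -80; (-80)(-3) - 240 = 0 → quotient x^3 - 13x^2 + 56x - 80, remainder 0.
Continue with the quotient x^3 - 13x^2 + 56x - 80 (candidates must divide 80).
Test x = 4: value = 0 ✓, so (x - 4) is a factor.
Synthetic division by (x - 4): bring down 1; 1(4) - 13 = -9; (-9)(4) + 56 = 20; 20(4) - 80 = 0 → quotient x^2 - 9x + 20, remainder 0.
Solve the quadratic x^2 - 9x + 20 = 0: discriminant = (-9)^2 - 4(1)(20) = 81 - 80 = 1.
sqrt(1) = 1, so x = (9 ± 1)/2: x = 5 or x = 4.
Collecting all roots found:

x = -3, x = 4 (multiplicity 2), x = 5


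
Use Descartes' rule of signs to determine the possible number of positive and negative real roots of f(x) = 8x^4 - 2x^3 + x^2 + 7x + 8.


Descartes' rule of signs:

For positive roots, count sign changes in f(x) = 8x^4 - 2x^3 + x^2 + 7x + 8:
Signs of coefficients: +, -, +, +, +
Number of sign changes: 2
Possible positive real roots: 2, 0

For negative roots, examine f(-x) = 8x^4 + 2x^3 + x^2 - 7x + 8:
Signs of coefficients: +, +, +, -, +
Number of sign changes: 2
Possible negative real roots: 2, 0

Positive roots: 2 or 0; Negative roots: 2 or 0


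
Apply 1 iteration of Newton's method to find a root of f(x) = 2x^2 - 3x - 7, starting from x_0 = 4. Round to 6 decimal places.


Newton's method: x_(n+1) = x_n - f(x_n)/f'(x_n)
f(x) = 2x^2 - 3x - 7
f'(x) = 4x - 3

Iteration 1:
  f(4.000000) = 13.000000
  f'(4.000000) = 13.000000
  x_1 = 4.000000 - (13.000000)/(13.000000) = 3.000000

x_1 = 3.000000


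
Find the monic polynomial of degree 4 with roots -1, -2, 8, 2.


A monic polynomial with roots -1, -2, 8, 2 is:
p(x) = (x + 1)(x + 2)(x - 8)(x - 2)
After multiplying by (x + 1): x + 1
After multiplying by (x + 2): x^2 + 3x + 2
After multiplying by (x - 8): x^3 - 5x^2 - 22x - 16
After multiplying by (x - 2): x^4 - 7x^3 - 12x^2 + 28x + 32

x^4 - 7x^3 - 12x^2 + 28x + 32


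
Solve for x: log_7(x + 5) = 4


Convert to exponential form: x + 5 = 7^4 = 2401
x = 2401 - 5 = 2396
Check: log_7(2396 + 5) = log_7(2401) = log_7(2401) = 4 ✓

x = 2396


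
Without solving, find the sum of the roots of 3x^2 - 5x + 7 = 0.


By Vieta's formulas for ax^2 + bx + c = 0:
  Sum of roots = -b/a
  Product of roots = c/a

Here a = 3, b = -5, c = 7
Sum = -(-5)/3 = 5/3
Product = 7/3 = 7/3

Sum = 5/3


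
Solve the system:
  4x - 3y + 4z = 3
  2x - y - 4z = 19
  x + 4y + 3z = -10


Using Cramer's rule. Expand each determinant along the first row.
D  = 4*[(-1)*3 - (-4)*4] - (-3)*[2*3 - (-4)*1] + 4*[2*4 - (-1)*1]
  = 4*(13) - (-3)*(10) + 4*(9) = 118
Dx = 3*[(-1)*3 - (-4)*4] - (-3)*[19*3 - (-4)*(-10)] + 4*[19*4 - (-1)*(-10)]
  = 3*(13) - (-3)*(17) + 4*(66) = 354
Dy = 4*[19*3 - (-4)*(-10)] - 3*[2*3 - (-4)*1] + 4*[2*(-10) - 19*1]
  = 4*(17) - 3*(10) + 4*(-39) = -118
Dz = 4*[(-1)*(-10) - 19*4] - (-3)*[2*(-10) - 19*1] + 3*[2*4 - (-1)*1]
  = 4*(-66) - (-3)*(-39) + 3*(9) = -354
x = Dx/D = 354/118 = 3, y = Dy/D = -118/118 = -1, z = Dz/D = -354/118 = -3
Check eq1: (4)(3) + (-3)(-1) + (4)(-3) = 3 = 3 ✓
Check eq2: (2)(3) + (-1)(-1) + (-4)(-3) = 19 = 19 ✓
Check eq3: (1)(3) + (4)(-1) + (3)(-3) = -10 = -10 ✓

x = 3, y = -1, z = -3
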